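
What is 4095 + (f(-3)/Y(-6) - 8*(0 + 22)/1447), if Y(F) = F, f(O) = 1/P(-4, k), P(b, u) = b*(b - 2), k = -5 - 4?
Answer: 853240169/208368 ≈ 4094.9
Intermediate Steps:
k = -9
P(b, u) = b*(-2 + b)
f(O) = 1/24 (f(O) = 1/(-4*(-2 - 4)) = 1/(-4*(-6)) = 1/24)
4095 + (f(-3)/Y(-6) - 8*(0 + 22)/1447) = 4095 + ((1/24)/(-6) - 8*(0 + 22)/1447) = 4095 + ((1/24)*(-⅙) - 8*22*(1/1447)) = 4095 + (-1/144 - 176*1/1447) = 4095 + (-1/144 - 176/1447) = 4095 - 26791/208368 = 853240169/208368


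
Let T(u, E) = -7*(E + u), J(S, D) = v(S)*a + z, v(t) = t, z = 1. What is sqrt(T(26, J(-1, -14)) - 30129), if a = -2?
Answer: 2*I*sqrt(7583) ≈ 174.16*I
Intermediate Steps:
J(S, D) = 1 - 2*S (J(S, D) = S*(-2) + 1 = -2*S + 1 = 1 - 2*S)
T(u, E) = -7*E - 7*u
sqrt(T(26, J(-1, -14)) - 30129) = sqrt((-7*(1 - 2*(-1)) - 7*26) - 30129) = sqrt((-7*(1 + 2) - 182) - 30129) = sqrt((-7*3 - 182) - 30129) = sqrt((-21 - 182) - 30129) = sqrt(-203 - 30129) = sqrt(-30332) = 2*I*sqrt(7583)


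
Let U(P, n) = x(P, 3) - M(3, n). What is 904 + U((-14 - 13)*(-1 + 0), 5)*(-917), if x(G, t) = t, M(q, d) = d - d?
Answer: -1847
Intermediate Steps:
M(q, d) = 0
U(P, n) = 3 (U(P, n) = 3 - 1*0 = 3 + 0 = 3)
904 + U((-14 - 13)*(-1 + 0), 5)*(-917) = 904 + 3*(-917) = 904 - 2751 = -1847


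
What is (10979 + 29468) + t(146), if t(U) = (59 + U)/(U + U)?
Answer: 11810729/292 ≈ 40448.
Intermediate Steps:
t(U) = (59 + U)/(2*U) (t(U) = (59 + U)/((2*U)) = (59 + U)*(1/(2*U)) = (59 + U)/(2*U))
(10979 + 29468) + t(146) = (10979 + 29468) + (½)*(59 + 146)/146 = 40447 + (½)*(1/146)*205 = 40447 + 205/292 = 11810729/292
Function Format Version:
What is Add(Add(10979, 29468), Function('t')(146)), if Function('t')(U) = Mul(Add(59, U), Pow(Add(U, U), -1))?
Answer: Rational(11810729, 292) ≈ 40448.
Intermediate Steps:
Function('t')(U) = Mul(Rational(1, 2), Pow(U, -1), Add(59, U)) (Function('t')(U) = Mul(Add(59, U), Pow(Mul(2, U), -1)) = Mul(Add(59, U), Mul(Rational(1, 2), Pow(U, -1))) = Mul(Rational(1, 2), Pow(U, -1), Add(59, U)))
Add(Add(10979, 29468), Function('t')(146)) = Add(Add(10979, 29468), Mul(Rational(1, 2), Pow(146, -1), Add(59, 146))) = Add(40447, Mul(Rational(1, 2), Rational(1, 146), 205)) = Add(40447, Rational(205, 292)) = Rational(11810729, 292)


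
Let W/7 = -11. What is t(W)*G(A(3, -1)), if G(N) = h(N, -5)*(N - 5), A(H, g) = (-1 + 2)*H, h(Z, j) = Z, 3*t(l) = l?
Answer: 154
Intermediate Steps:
W = -77 (W = 7*(-11) = -77)
t(l) = l/3
A(H, g) = H (A(H, g) = 1*H = H)
G(N) = N*(-5 + N) (G(N) = N*(N - 5) = N*(-5 + N))
t(W)*G(A(3, -1)) = ((1/3)*(-77))*(3*(-5 + 3)) = -77*(-2) = -77/3*(-6) = 154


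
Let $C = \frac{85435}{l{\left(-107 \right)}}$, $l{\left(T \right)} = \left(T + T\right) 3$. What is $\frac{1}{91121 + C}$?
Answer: $\frac{642}{58414247} \approx 1.099 \cdot 10^{-5}$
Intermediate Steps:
$l{\left(T \right)} = 6 T$ ($l{\left(T \right)} = 2 T 3 = 6 T$)
$C = - \frac{85435}{642}$ ($C = \frac{85435}{6 \left(-107\right)} = \frac{85435}{-642} = 85435 \left(- \frac{1}{642}\right) = - \frac{85435}{642} \approx -133.08$)
$\frac{1}{91121 + C} = \frac{1}{91121 - \frac{85435}{642}} = \frac{1}{\frac{58414247}{642}} = \frac{642}{58414247}$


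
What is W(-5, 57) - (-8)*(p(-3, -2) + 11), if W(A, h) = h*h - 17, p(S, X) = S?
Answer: 3296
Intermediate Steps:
W(A, h) = -17 + h² (W(A, h) = h² - 17 = -17 + h²)
W(-5, 57) - (-8)*(p(-3, -2) + 11) = (-17 + 57²) - (-8)*(-3 + 11) = (-17 + 3249) - (-8)*8 = 3232 - 1*(-64) = 3232 + 64 = 3296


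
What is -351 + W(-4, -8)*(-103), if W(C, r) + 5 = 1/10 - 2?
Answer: 3597/10 ≈ 359.70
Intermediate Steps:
W(C, r) = -69/10 (W(C, r) = -5 + (1/10 - 2) = -5 - 19/10 = -69/10)
-351 + W(-4, -8)*(-103) = -351 - 69/10*(-103) = -351 + 7107/10 = 3597/10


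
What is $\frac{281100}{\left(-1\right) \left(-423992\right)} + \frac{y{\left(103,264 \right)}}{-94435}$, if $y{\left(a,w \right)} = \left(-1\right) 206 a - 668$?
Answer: $\frac{8956291853}{10009921130} \approx 0.89474$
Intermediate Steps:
$y{\left(a,w \right)} = -668 - 206 a$ ($y{\left(a,w \right)} = - 206 a - 668 = -668 - 206 a$)
$\frac{281100}{\left(-1\right) \left(-423992\right)} + \frac{y{\left(103,264 \right)}}{-94435} = \frac{281100}{\left(-1\right) \left(-423992\right)} + \frac{-668 - 21218}{-94435} = \frac{281100}{423992} + \left(-668 - 21218\right) \left(- \frac{1}{94435}\right) = 281100 \cdot \frac{1}{423992} - - \frac{21886}{94435} = \frac{70275}{105998} + \frac{21886}{94435} = \frac{8956291853}{10009921130}$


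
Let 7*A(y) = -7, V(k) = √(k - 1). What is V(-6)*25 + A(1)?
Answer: -1 + 25*I*√7 ≈ -1.0 + 66.144*I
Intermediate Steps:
V(k) = √(-1 + k)
A(y) = -1 (A(y) = (⅐)*(-7) = -1)
V(-6)*25 + A(1) = √(-1 - 6)*25 - 1 = √(-7)*25 - 1 = (I*√7)*25 - 1 = 25*I*√7 - 1 = -1 + 25*I*√7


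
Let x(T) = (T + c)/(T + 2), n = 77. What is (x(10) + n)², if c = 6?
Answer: 55225/9 ≈ 6136.1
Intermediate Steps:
x(T) = (6 + T)/(2 + T) (x(T) = (T + 6)/(T + 2) = (6 + T)/(2 + T))
(x(10) + n)² = ((6 + 10)/(2 + 10) + 77)² = (16/12 + 77)² = ((1/12)*16 + 77)² = (4/3 + 77)² = (235/3)² = 55225/9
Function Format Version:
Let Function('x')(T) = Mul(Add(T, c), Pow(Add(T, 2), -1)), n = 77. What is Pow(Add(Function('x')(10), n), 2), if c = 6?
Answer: Rational(55225, 9) ≈ 6136.1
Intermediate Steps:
Function('x')(T) = Mul(Pow(Add(2, T), -1), Add(6, T)) (Function('x')(T) = Mul(Add(T, 6), Pow(Add(T, 2), -1)) = Mul(Add(6, T), Pow(Add(2, T), -1)) = Mul(Pow(Add(2, T), -1), Add(6, T)))
Pow(Add(Function('x')(10), n), 2) = Pow(Add(Mul(Pow(Add(2, 10), -1), Add(6, 10)), 77), 2) = Pow(Add(Mul(Pow(12, -1), 16), 77), 2) = Pow(Add(Mul(Rational(1, 12), 16), 77), 2) = Pow(Add(Rational(4, 3), 77), 2) = Pow(Rational(235, 3), 2) = Rational(55225, 9)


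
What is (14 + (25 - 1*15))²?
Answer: 576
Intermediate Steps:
(14 + (25 - 1*15))² = (14 + (25 - 15))² = (14 + 10)² = 24² = 576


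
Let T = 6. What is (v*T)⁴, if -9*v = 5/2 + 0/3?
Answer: 625/81 ≈ 7.7160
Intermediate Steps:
v = -5/18 (v = -(5/2 + 0/3)/9 = -(5*(½) + 0*(⅓))/9 = -(5/2 + 0)/9 = -⅑*5/2 = -5/18 ≈ -0.27778)
(v*T)⁴ = (-5/18*6)⁴ = (-5/3)⁴ = 625/81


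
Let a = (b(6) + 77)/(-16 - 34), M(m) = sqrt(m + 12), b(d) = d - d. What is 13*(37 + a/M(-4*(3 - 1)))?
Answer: 47099/100 ≈ 470.99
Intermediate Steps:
b(d) = 0
M(m) = sqrt(12 + m)
a = -77/50 (a = (0 + 77)/(-16 - 34) = 77/(-50) = 77*(-1/50) = -77/50 ≈ -1.5400)
13*(37 + a/M(-4*(3 - 1))) = 13*(37 - 77/(50*sqrt(12 - 4*(3 - 1)))) = 13*(37 - 77/(50*sqrt(12 - 4*2))) = 13*(37 - 77/(50*sqrt(12 - 8))) = 13*(37 - 77/(50*(sqrt(4)))) = 13*(37 - 77/50/2) = 13*(37 - 77/50*1/2) = 13*(37 - 77/100) = 13*(3623/100) = 47099/100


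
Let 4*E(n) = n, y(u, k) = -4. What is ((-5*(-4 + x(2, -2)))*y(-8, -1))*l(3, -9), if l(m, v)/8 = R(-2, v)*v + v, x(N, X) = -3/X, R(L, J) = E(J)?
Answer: -4500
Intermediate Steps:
E(n) = n/4
R(L, J) = J/4
l(m, v) = 2*v² + 8*v (l(m, v) = 8*((v/4)*v + v) = 8*(v²/4 + v) = 8*(v + v²/4) = 2*v² + 8*v)
((-5*(-4 + x(2, -2)))*y(-8, -1))*l(3, -9) = (-5*(-4 - 3/(-2))*(-4))*(2*(-9)*(4 - 9)) = (-5*(-4 - 3*(-½))*(-4))*(2*(-9)*(-5)) = (-5*(-4 + 3/2)*(-4))*90 = (-5*(-5/2)*(-4))*90 = ((25/2)*(-4))*90 = -50*90 = -4500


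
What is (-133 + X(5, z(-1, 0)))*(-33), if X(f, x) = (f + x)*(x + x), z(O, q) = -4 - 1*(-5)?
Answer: 3993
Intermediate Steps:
z(O, q) = 1 (z(O, q) = -4 + 5 = 1)
X(f, x) = 2*x*(f + x) (X(f, x) = (f + x)*(2*x) = 2*x*(f + x))
(-133 + X(5, z(-1, 0)))*(-33) = (-133 + 2*1*(5 + 1))*(-33) = (-133 + 2*1*6)*(-33) = (-133 + 12)*(-33) = -121*(-33) = 3993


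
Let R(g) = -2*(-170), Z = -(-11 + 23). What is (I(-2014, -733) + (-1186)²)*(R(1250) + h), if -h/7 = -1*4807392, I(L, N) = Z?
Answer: 47334482921056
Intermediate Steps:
Z = -12 (Z = -1*12 = -12)
I(L, N) = -12
R(g) = 340
h = 33651744 (h = -(-7)*4807392 = -7*(-4807392) = 33651744)
(I(-2014, -733) + (-1186)²)*(R(1250) + h) = (-12 + (-1186)²)*(340 + 33651744) = (-12 + 1406596)*33652084 = 1406584*33652084 = 47334482921056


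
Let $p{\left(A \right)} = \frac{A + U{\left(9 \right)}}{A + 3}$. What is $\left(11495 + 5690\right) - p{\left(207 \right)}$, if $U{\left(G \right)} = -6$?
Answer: $\frac{1202883}{70} \approx 17184.0$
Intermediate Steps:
$p{\left(A \right)} = \frac{-6 + A}{3 + A}$ ($p{\left(A \right)} = \frac{A - 6}{A + 3} = \frac{-6 + A}{3 + A}$)
$\left(11495 + 5690\right) - p{\left(207 \right)} = \left(11495 + 5690\right) - \frac{-6 + 207}{3 + 207} = 17185 - \frac{1}{210} \cdot 201 = 17185 - \frac{67}{70} = \frac{1202883}{70}$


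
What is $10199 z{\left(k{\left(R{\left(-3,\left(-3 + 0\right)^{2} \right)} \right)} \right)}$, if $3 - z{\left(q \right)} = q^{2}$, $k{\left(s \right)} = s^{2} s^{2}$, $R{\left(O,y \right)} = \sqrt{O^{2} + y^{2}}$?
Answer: $-669156359403$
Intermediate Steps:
$k{\left(s \right)} = s^{4}$
$z{\left(q \right)} = 3 - q^{2}$
$10199 z{\left(k{\left(R{\left(-3,\left(-3 + 0\right)^{2} \right)} \right)} \right)} = 10199 \left(3 - \left(\left(\sqrt{\left(-3\right)^{2} + \left(\left(-3 + 0\right)^{2}\right)^{2}}\right)^{4}\right)^{2}\right) = 10199 \left(3 - \left(\left(\sqrt{9 + \left(\left(-3\right)^{2}\right)^{2}}\right)^{4}\right)^{2}\right) = 10199 \left(3 - \left(\left(\sqrt{9 + 9^{2}}\right)^{4}\right)^{2}\right) = 10199 \left(3 - \left(\left(\sqrt{9 + 81}\right)^{4}\right)^{2}\right) = 10199 \left(3 - \left(\left(\sqrt{90}\right)^{4}\right)^{2}\right) = 10199 \left(3 - \left(\left(3 \sqrt{10}\right)^{4}\right)^{2}\right) = 10199 \left(3 - 8100^{2}\right) = 10199 \left(3 - 65610000\right) = 10199 \left(-65609997\right) = -669156359403$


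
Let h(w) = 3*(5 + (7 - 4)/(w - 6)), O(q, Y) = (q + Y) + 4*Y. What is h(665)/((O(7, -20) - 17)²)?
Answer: 4947/3986950 ≈ 0.0012408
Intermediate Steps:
O(q, Y) = q + 5*Y (O(q, Y) = (Y + q) + 4*Y = q + 5*Y)
h(w) = 15 + 9/(-6 + w) (h(w) = 3*(5 + 3/(-6 + w)) = 15 + 9/(-6 + w))
h(665)/((O(7, -20) - 17)²) = (3*(-27 + 5*665)/(-6 + 665))/(((7 + 5*(-20)) - 17)²) = (3*(-27 + 3325)/659)/(((7 - 100) - 17)²) = (3*(1/659)*3298)/((-93 - 17)²) = 9894/(659*((-110)²)) = (9894/659)/12100 = (9894/659)*(1/12100) = 4947/3986950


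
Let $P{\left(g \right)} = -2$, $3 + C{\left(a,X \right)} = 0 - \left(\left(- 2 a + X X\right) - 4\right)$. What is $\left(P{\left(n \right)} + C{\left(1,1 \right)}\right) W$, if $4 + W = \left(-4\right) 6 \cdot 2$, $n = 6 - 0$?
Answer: $0$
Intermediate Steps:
$C{\left(a,X \right)} = 1 - X^{2} + 2 a$ ($C{\left(a,X \right)} = -3 + \left(0 - \left(\left(- 2 a + X X\right) - 4\right)\right) = -3 + \left(0 - \left(\left(- 2 a + X^{2}\right) - 4\right)\right) = -3 + \left(0 - \left(\left(X^{2} - 2 a\right) - 4\right)\right) = -3 - \left(-4 + X^{2} - 2 a\right) = -3 + \left(0 + \left(4 - X^{2} + 2 a\right)\right) = -3 + \left(4 - X^{2} + 2 a\right) = 1 - X^{2} + 2 a$)
$n = 6$ ($n = 6 + 0 = 6$)
$W = -52$ ($W = -4 + \left(-4\right) 6 \cdot 2 = -4 - 48 = -52$)
$\left(P{\left(n \right)} + C{\left(1,1 \right)}\right) W = \left(-2 + \left(1 - 1^{2} + 2 \cdot 1\right)\right) \left(-52\right) = \left(-2 + \left(1 - 1 + 2\right)\right) \left(-52\right) = \left(-2 + 2\right) \left(-52\right) = 0 \left(-52\right) = 0$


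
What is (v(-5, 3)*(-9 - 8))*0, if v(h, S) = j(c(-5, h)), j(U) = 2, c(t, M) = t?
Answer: 0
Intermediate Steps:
v(h, S) = 2
(v(-5, 3)*(-9 - 8))*0 = (2*(-9 - 8))*0 = (2*(-17))*0 = -34*0 = 0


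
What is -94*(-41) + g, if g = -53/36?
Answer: 138691/36 ≈ 3852.5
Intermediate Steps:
g = -53/36 (g = -53*1/36 = -53/36 ≈ -1.4722)
-94*(-41) + g = -94*(-41) - 53/36 = 3854 - 53/36 = 138691/36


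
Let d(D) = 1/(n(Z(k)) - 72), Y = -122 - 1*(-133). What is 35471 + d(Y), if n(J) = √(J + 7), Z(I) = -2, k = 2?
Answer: 183704237/5179 - √5/5179 ≈ 35471.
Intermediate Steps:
Y = 11 (Y = -122 + 133 = 11)
n(J) = √(7 + J)
d(D) = 1/(-72 + √5) (d(D) = 1/(√(7 - 2) - 72) = 1/(√5 - 72) = 1/(-72 + √5))
35471 + d(Y) = 35471 + (-72/5179 - √5/5179) = 183704237/5179 - √5/5179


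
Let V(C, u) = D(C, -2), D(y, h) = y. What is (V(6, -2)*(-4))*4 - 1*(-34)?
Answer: -62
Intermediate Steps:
V(C, u) = C
(V(6, -2)*(-4))*4 - 1*(-34) = (6*(-4))*4 - 1*(-34) = -24*4 + 34 = -96 + 34 = -62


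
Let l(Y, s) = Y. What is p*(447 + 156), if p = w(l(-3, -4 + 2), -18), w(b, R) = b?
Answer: -1809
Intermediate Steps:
p = -3
p*(447 + 156) = -3*(447 + 156) = -3*603 = -1809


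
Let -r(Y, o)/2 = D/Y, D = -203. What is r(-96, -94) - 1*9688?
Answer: -465227/48 ≈ -9692.2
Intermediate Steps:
r(Y, o) = 406/Y (r(Y, o) = -(-406)/Y = 406/Y)
r(-96, -94) - 1*9688 = 406/(-96) - 1*9688 = 406*(-1/96) - 9688 = -203/48 - 9688 = -465227/48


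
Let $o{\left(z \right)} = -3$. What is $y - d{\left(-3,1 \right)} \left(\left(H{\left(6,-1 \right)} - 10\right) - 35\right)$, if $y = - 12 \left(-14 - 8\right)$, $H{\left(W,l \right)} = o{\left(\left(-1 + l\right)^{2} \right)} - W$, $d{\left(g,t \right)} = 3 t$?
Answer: $426$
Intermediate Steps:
$H{\left(W,l \right)} = -3 - W$
$y = 264$ ($y = \left(-12\right) \left(-22\right) = 264$)
$y - d{\left(-3,1 \right)} \left(\left(H{\left(6,-1 \right)} - 10\right) - 35\right) = 264 - 3 \cdot 1 \left(\left(\left(-3 - 6\right) - 10\right) - 35\right) = 264 - 3 \left(\left(\left(-3 - 6\right) - 10\right) - 35\right) = 264 - 3 \left(\left(-9 - 10\right) - 35\right) = 264 - 3 \left(-19 - 35\right) = 264 - 3 \left(-54\right) = 264 - -162 = 264 + 162 = 426$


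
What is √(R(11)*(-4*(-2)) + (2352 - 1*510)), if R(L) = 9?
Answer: √1914 ≈ 43.749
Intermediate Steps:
√(R(11)*(-4*(-2)) + (2352 - 1*510)) = √(9*(-4*(-2)) + (2352 - 1*510)) = √(9*8 + (2352 - 510)) = √(72 + 1842) = √1914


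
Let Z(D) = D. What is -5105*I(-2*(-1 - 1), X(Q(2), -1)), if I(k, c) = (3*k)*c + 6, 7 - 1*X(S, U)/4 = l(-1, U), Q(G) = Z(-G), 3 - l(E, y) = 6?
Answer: -2481030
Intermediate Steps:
l(E, y) = -3 (l(E, y) = 3 - 1*6 = 3 - 6 = -3)
Q(G) = -G
X(S, U) = 40 (X(S, U) = 28 - 4*(-3) = 28 + 12 = 40)
I(k, c) = 6 + 3*c*k (I(k, c) = 3*c*k + 6 = 6 + 3*c*k)
-5105*I(-2*(-1 - 1), X(Q(2), -1)) = -5105*(6 + 3*40*(-2*(-1 - 1))) = -5105*(6 + 3*40*(-2*(-2))) = -5105*(6 + 3*40*4) = -5105*(6 + 480) = -5105*486 = -2481030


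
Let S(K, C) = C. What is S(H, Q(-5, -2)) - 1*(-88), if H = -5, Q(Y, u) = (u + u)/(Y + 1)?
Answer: 89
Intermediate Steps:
Q(Y, u) = 2*u/(1 + Y) (Q(Y, u) = (2*u)/(1 + Y) = 2*u/(1 + Y))
S(H, Q(-5, -2)) - 1*(-88) = 2*(-2)/(1 - 5) - 1*(-88) = 2*(-2)/(-4) + 88 = 2*(-2)*(-1/4) + 88 = 1 + 88 = 89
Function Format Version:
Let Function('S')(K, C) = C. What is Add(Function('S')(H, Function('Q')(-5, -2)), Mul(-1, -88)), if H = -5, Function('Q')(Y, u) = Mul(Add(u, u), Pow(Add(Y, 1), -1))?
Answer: 89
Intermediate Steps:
Function('Q')(Y, u) = Mul(2, u, Pow(Add(1, Y), -1)) (Function('Q')(Y, u) = Mul(Mul(2, u), Pow(Add(1, Y), -1)) = Mul(2, u, Pow(Add(1, Y), -1)))
Add(Function('S')(H, Function('Q')(-5, -2)), Mul(-1, -88)) = Add(Mul(2, -2, Pow(Add(1, -5), -1)), Mul(-1, -88)) = Add(Mul(2, -2, Pow(-4, -1)), 88) = Add(Mul(2, -2, Rational(-1, 4)), 88) = Add(1, 88) = 89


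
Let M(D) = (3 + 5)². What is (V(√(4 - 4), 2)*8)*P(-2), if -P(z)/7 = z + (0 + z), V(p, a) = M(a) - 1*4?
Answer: 13440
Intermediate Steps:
M(D) = 64 (M(D) = 8² = 64)
V(p, a) = 60 (V(p, a) = 64 - 1*4 = 64 - 4 = 60)
P(z) = -14*z (P(z) = -7*(z + (0 + z)) = -7*(z + z) = -14*z)
(V(√(4 - 4), 2)*8)*P(-2) = (60*8)*(-14*(-2)) = 480*28 = 13440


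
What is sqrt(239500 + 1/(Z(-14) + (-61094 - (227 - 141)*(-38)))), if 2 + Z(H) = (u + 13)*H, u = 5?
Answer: sqrt(417304799970)/1320 ≈ 489.39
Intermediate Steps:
Z(H) = -2 + 18*H (Z(H) = -2 + (5 + 13)*H = -2 + 18*H)
sqrt(239500 + 1/(Z(-14) + (-61094 - (227 - 141)*(-38)))) = sqrt(239500 + 1/((-2 + 18*(-14)) + (-61094 - (227 - 141)*(-38)))) = sqrt(239500 + 1/((-2 - 252) + (-61094 - 86*(-38)))) = sqrt(239500 + 1/(-254 + (-61094 - 1*(-3268)))) = sqrt(239500 + 1/(-254 + (-61094 + 3268))) = sqrt(239500 + 1/(-254 - 57826)) = sqrt(239500 + 1/(-58080)) = sqrt(239500 - 1/58080) = sqrt(13910159999/58080) = sqrt(417304799970)/1320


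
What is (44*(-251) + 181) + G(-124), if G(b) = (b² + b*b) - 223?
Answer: 19666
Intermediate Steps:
G(b) = -223 + 2*b² (G(b) = (b² + b²) - 223 = 2*b² - 223 = -223 + 2*b²)
(44*(-251) + 181) + G(-124) = (44*(-251) + 181) + (-223 + 2*(-124)²) = (-11044 + 181) + (-223 + 2*15376) = -10863 + (-223 + 30752) = -10863 + 30529 = 19666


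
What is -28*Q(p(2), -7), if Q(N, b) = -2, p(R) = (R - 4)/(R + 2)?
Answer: 56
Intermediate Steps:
p(R) = (-4 + R)/(2 + R)
-28*Q(p(2), -7) = -28*(-2) = 56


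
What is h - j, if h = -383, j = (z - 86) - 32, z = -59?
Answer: -206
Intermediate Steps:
j = -177 (j = (-59 - 86) - 32 = -145 - 32 = -177)
h - j = -383 - 1*(-177) = -383 + 177 = -206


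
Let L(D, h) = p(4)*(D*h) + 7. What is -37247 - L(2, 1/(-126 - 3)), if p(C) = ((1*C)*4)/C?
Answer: -4805758/129 ≈ -37254.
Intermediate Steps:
p(C) = 4 (p(C) = (C*4)/C = (4*C)/C = 4)
L(D, h) = 7 + 4*D*h (L(D, h) = 4*(D*h) + 7 = 4*D*h + 7 = 7 + 4*D*h)
-37247 - L(2, 1/(-126 - 3)) = -37247 - (7 + 4*2/(-126 - 3)) = -37247 - (7 + 4*2/(-129)) = -37247 - (7 + 4*2*(-1/129)) = -37247 - (7 - 8/129) = -37247 - 1*895/129 = -37247 - 895/129 = -4805758/129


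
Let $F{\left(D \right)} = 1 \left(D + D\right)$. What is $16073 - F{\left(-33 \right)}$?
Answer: $16139$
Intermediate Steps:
$F{\left(D \right)} = 2 D$ ($F{\left(D \right)} = 1 \cdot 2 D = 2 D$)
$16073 - F{\left(-33 \right)} = 16073 - 2 \left(-33\right) = 16073 - -66 = 16073 + 66 = 16139$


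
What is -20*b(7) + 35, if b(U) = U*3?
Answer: -385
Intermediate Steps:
b(U) = 3*U
-20*b(7) + 35 = -60*7 + 35 = -20*21 + 35 = -420 + 35 = -385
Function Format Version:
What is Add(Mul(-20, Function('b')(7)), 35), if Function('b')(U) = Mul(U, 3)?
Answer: -385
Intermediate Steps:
Function('b')(U) = Mul(3, U)
Add(Mul(-20, Function('b')(7)), 35) = Add(Mul(-20, Mul(3, 7)), 35) = Add(Mul(-20, 21), 35) = Add(-420, 35) = -385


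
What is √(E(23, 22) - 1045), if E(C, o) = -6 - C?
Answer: I*√1074 ≈ 32.772*I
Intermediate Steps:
√(E(23, 22) - 1045) = √((-6 - 1*23) - 1045) = √((-6 - 23) - 1045) = √(-29 - 1045) = √(-1074) = I*√1074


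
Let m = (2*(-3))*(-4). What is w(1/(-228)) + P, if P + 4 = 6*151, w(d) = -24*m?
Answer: 326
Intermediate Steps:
m = 24 (m = -6*(-4) = 24)
w(d) = -576 (w(d) = -24*24 = -576)
P = 902 (P = -4 + 6*151 = -4 + 906 = 902)
w(1/(-228)) + P = -576 + 902 = 326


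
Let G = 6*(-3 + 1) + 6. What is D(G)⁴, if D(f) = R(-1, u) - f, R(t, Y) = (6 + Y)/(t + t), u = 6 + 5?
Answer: 625/16 ≈ 39.063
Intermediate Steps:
u = 11
R(t, Y) = (6 + Y)/(2*t) (R(t, Y) = (6 + Y)/((2*t)) = (6 + Y)*(1/(2*t)) = (6 + Y)/(2*t))
G = -6 (G = 6*(-2) + 6 = -12 + 6 = -6)
D(f) = -17/2 - f (D(f) = (½)*(6 + 11)/(-1) - f = (½)*(-1)*17 - f = -17/2 - f)
D(G)⁴ = (-17/2 - 1*(-6))⁴ = (-17/2 + 6)⁴ = (-5/2)⁴ = 625/16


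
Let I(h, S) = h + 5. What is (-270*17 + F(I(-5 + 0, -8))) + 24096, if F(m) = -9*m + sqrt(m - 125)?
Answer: 19506 + 5*I*sqrt(5) ≈ 19506.0 + 11.18*I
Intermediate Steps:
I(h, S) = 5 + h
F(m) = sqrt(-125 + m) - 9*m (F(m) = -9*m + sqrt(-125 + m) = sqrt(-125 + m) - 9*m)
(-270*17 + F(I(-5 + 0, -8))) + 24096 = (-270*17 + (sqrt(-125 + (5 + (-5 + 0))) - 9*(5 + (-5 + 0)))) + 24096 = (-4590 + (sqrt(-125 + (5 - 5)) - 9*(5 - 5))) + 24096 = (-4590 + (sqrt(-125 + 0) - 9*0)) + 24096 = (-4590 + (sqrt(-125) + 0)) + 24096 = (-4590 + (5*I*sqrt(5) + 0)) + 24096 = (-4590 + 5*I*sqrt(5)) + 24096 = 19506 + 5*I*sqrt(5)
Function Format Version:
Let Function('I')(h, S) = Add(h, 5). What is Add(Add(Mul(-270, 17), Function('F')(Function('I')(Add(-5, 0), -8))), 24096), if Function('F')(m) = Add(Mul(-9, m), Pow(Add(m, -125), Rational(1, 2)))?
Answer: Add(19506, Mul(5, I, Pow(5, Rational(1, 2)))) ≈ Add(19506., Mul(11.180, I))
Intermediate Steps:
Function('I')(h, S) = Add(5, h)
Function('F')(m) = Add(Pow(Add(-125, m), Rational(1, 2)), Mul(-9, m)) (Function('F')(m) = Add(Mul(-9, m), Pow(Add(-125, m), Rational(1, 2))) = Add(Pow(Add(-125, m), Rational(1, 2)), Mul(-9, m)))
Add(Add(Mul(-270, 17), Function('F')(Function('I')(Add(-5, 0), -8))), 24096) = Add(Add(Mul(-270, 17), Add(Pow(Add(-125, Add(5, Add(-5, 0))), Rational(1, 2)), Mul(-9, Add(5, Add(-5, 0))))), 24096) = Add(Add(-4590, Add(Pow(Add(-125, Add(5, -5)), Rational(1, 2)), Mul(-9, Add(5, -5)))), 24096) = Add(Add(-4590, Add(Pow(Add(-125, 0), Rational(1, 2)), Mul(-9, 0))), 24096) = Add(Add(-4590, Add(Pow(-125, Rational(1, 2)), 0)), 24096) = Add(Add(-4590, Add(Mul(5, I, Pow(5, Rational(1, 2))), 0)), 24096) = Add(Add(-4590, Mul(5, I, Pow(5, Rational(1, 2)))), 24096) = Add(19506, Mul(5, I, Pow(5, Rational(1, 2))))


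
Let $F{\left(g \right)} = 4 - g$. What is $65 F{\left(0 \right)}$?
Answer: $260$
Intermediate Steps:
$65 F{\left(0 \right)} = 65 \left(4 - 0\right) = 65 \left(4 + 0\right) = 65 \cdot 4 = 260$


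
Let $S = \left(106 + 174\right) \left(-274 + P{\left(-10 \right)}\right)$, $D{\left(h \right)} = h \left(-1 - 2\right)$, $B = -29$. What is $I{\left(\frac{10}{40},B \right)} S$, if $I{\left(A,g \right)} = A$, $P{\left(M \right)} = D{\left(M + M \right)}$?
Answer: $-14980$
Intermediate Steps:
$D{\left(h \right)} = - 3 h$ ($D{\left(h \right)} = h \left(-3\right) = - 3 h$)
$P{\left(M \right)} = - 6 M$ ($P{\left(M \right)} = - 3 \left(M + M\right) = - 3 \cdot 2 M = - 6 M$)
$S = -59920$ ($S = \left(106 + 174\right) \left(-274 - -60\right) = 280 \left(-274 + 60\right) = 280 \left(-214\right) = -59920$)
$I{\left(\frac{10}{40},B \right)} S = \frac{10}{40} \left(-59920\right) = 10 \cdot \frac{1}{40} \left(-59920\right) = \frac{1}{4} \left(-59920\right) = -14980$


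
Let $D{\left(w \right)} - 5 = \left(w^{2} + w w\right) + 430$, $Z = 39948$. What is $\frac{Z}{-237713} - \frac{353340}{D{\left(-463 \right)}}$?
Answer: $- \frac{101138114424}{102020001349} \approx -0.99136$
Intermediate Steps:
$D{\left(w \right)} = 435 + 2 w^{2}$ ($D{\left(w \right)} = 5 + \left(\left(w^{2} + w w\right) + 430\right) = 5 + \left(\left(w^{2} + w^{2}\right) + 430\right) = 5 + \left(2 w^{2} + 430\right) = 5 + \left(430 + 2 w^{2}\right) = 435 + 2 w^{2}$)
$\frac{Z}{-237713} - \frac{353340}{D{\left(-463 \right)}} = \frac{39948}{-237713} - \frac{353340}{435 + 2 \left(-463\right)^{2}} = 39948 \left(- \frac{1}{237713}\right) - \frac{353340}{435 + 2 \cdot 214369} = - \frac{39948}{237713} - \frac{353340}{435 + 428738} = - \frac{39948}{237713} - \frac{353340}{429173} = - \frac{101138114424}{102020001349}$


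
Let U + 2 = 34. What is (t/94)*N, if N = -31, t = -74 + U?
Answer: 651/47 ≈ 13.851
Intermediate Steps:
U = 32 (U = -2 + 34 = 32)
t = -42 (t = -74 + 32 = -42)
(t/94)*N = -42/94*(-31) = -42*1/94*(-31) = -21/47*(-31) = 651/47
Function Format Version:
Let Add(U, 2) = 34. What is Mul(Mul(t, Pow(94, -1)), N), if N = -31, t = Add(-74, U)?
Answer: Rational(651, 47) ≈ 13.851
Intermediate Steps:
U = 32 (U = Add(-2, 34) = 32)
t = -42 (t = Add(-74, 32) = -42)
Mul(Mul(t, Pow(94, -1)), N) = Mul(Mul(-42, Pow(94, -1)), -31) = Mul(Mul(-42, Rational(1, 94)), -31) = Mul(Rational(-21, 47), -31) = Rational(651, 47)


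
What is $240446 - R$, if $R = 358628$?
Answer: $-118182$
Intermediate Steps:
$240446 - R = 240446 - 358628 = -118182$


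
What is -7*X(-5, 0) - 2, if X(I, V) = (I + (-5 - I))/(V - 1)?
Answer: -37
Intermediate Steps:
X(I, V) = -5/(-1 + V)
-7*X(-5, 0) - 2 = -(-35)/(-1 + 0) - 2 = -(-35)/(-1) - 2 = -(-35)*(-1) - 2 = -7*5 - 2 = -35 - 2 = -37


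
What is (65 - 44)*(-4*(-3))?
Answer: 252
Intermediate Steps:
(65 - 44)*(-4*(-3)) = 21*12 = 252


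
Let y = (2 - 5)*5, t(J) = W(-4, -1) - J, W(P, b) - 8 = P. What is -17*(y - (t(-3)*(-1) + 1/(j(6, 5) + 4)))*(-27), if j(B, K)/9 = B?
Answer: -213435/58 ≈ -3679.9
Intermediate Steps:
W(P, b) = 8 + P
j(B, K) = 9*B
t(J) = 4 - J (t(J) = (8 - 4) - J = 4 - J)
y = -15 (y = -3*5 = -15)
-17*(y - (t(-3)*(-1) + 1/(j(6, 5) + 4)))*(-27) = -17*(-15 - ((4 - 1*(-3))*(-1) + 1/(9*6 + 4)))*(-27) = -17*(-15 - ((4 + 3)*(-1) + 1/(54 + 4)))*(-27) = -17*(-15 - (7*(-1) + 1/58))*(-27) = -17*(-15 - (-7 + 1/58))*(-27) = -17*(-15 - 1*(-405/58))*(-27) = -17*(-15 + 405/58)*(-27) = -17*(-465/58)*(-27) = (7905/58)*(-27) = -213435/58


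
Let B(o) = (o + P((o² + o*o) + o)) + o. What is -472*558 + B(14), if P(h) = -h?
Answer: -263754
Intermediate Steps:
B(o) = o - 2*o² (B(o) = (o - ((o² + o*o) + o)) + o = (o - ((o² + o²) + o)) + o = (o - (2*o² + o)) + o = (o - (o + 2*o²)) + o = (o + (-o - 2*o²)) + o = -2*o² + o = o - 2*o²)
-472*558 + B(14) = -472*558 + 14*(1 - 2*14) = -263376 + 14*(1 - 28) = -263376 + 14*(-27) = -263376 - 378 = -263754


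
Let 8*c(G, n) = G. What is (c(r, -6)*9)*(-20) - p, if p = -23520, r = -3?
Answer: 47175/2 ≈ 23588.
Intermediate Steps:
c(G, n) = G/8
(c(r, -6)*9)*(-20) - p = (((⅛)*(-3))*9)*(-20) - 1*(-23520) = -3/8*9*(-20) + 23520 = -27/8*(-20) + 23520 = 135/2 + 23520 = 47175/2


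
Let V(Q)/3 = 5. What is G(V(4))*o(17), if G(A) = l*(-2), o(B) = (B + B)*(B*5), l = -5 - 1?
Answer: 34680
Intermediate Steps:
l = -6
V(Q) = 15 (V(Q) = 3*5 = 15)
o(B) = 10*B² (o(B) = (2*B)*(5*B) = 10*B²)
G(A) = 12 (G(A) = -6*(-2) = 12)
G(V(4))*o(17) = 12*(10*17²) = 12*(10*289) = 12*2890 = 34680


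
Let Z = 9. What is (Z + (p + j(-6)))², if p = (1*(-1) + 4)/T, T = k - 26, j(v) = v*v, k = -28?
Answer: 654481/324 ≈ 2020.0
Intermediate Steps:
j(v) = v²
T = -54 (T = -28 - 26 = -54)
p = -1/18 (p = (1*(-1) + 4)/(-54) = (-1 + 4)*(-1/54) = 3*(-1/54) = -1/18 ≈ -0.055556)
(Z + (p + j(-6)))² = (9 + (-1/18 + (-6)²))² = (9 + (-1/18 + 36))² = (9 + 647/18)² = (809/18)² = 654481/324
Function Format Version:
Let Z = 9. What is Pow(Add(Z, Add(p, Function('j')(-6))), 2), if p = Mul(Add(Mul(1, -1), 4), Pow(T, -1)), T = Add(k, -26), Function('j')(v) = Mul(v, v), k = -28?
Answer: Rational(654481, 324) ≈ 2020.0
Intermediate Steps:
Function('j')(v) = Pow(v, 2)
T = -54 (T = Add(-28, -26) = -54)
p = Rational(-1, 18) (p = Mul(Add(Mul(1, -1), 4), Pow(-54, -1)) = Mul(Add(-1, 4), Rational(-1, 54)) = Mul(3, Rational(-1, 54)) = Rational(-1, 18) ≈ -0.055556)
Pow(Add(Z, Add(p, Function('j')(-6))), 2) = Pow(Add(9, Add(Rational(-1, 18), Pow(-6, 2))), 2) = Pow(Add(9, Add(Rational(-1, 18), 36)), 2) = Pow(Add(9, Rational(647, 18)), 2) = Pow(Rational(809, 18), 2) = Rational(654481, 324)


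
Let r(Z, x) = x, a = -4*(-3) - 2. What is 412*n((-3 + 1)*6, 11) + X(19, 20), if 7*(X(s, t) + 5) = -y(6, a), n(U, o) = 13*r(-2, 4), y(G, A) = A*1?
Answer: 149923/7 ≈ 21418.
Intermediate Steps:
a = 10 (a = 12 - 2 = 10)
y(G, A) = A
n(U, o) = 52 (n(U, o) = 13*4 = 52)
X(s, t) = -45/7 (X(s, t) = -5 + (-1*10)/7 = -5 + (⅐)*(-10) = -5 - 10/7 = -45/7)
412*n((-3 + 1)*6, 11) + X(19, 20) = 412*52 - 45/7 = 21424 - 45/7 = 149923/7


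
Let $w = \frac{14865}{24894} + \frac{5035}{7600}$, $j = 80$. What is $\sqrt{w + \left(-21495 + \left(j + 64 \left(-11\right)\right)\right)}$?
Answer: $\frac{i \sqrt{16921743482815}}{27660} \approx 148.72 i$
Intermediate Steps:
$w = \frac{418097}{331920}$ ($w = 14865 \cdot \frac{1}{24894} + 5035 \cdot \frac{1}{7600} = \frac{4955}{8298} + \frac{53}{80} = \frac{418097}{331920} \approx 1.2596$)
$\sqrt{w + \left(-21495 + \left(j + 64 \left(-11\right)\right)\right)} = \sqrt{\frac{418097}{331920} + \left(-21495 + \left(80 + 64 \left(-11\right)\right)\right)} = \sqrt{\frac{418097}{331920} + \left(-21495 + \left(80 - 704\right)\right)} = \sqrt{\frac{418097}{331920} - 22119} = \sqrt{- \frac{7341320383}{331920}} = \frac{i \sqrt{16921743482815}}{27660}$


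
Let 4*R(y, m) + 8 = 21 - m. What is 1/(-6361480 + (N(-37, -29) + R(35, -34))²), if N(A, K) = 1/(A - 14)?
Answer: -41616/264733625231 ≈ -1.5720e-7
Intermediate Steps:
N(A, K) = 1/(-14 + A)
R(y, m) = 13/4 - m/4 (R(y, m) = -2 + (21 - m)/4 = -2 + (21/4 - m/4) = 13/4 - m/4)
1/(-6361480 + (N(-37, -29) + R(35, -34))²) = 1/(-6361480 + (1/(-14 - 37) + (13/4 - ¼*(-34)))²) = 1/(-6361480 + (1/(-51) + (13/4 + 17/2))²) = 1/(-6361480 + (-1/51 + 47/4)²) = 1/(-6361480 + (2393/204)²) = 1/(-6361480 + 5726449/41616) = 1/(-264733625231/41616) = -41616/264733625231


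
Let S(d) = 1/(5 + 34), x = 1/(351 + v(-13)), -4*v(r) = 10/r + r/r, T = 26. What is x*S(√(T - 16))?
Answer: 4/54747 ≈ 7.3063e-5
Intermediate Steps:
v(r) = -¼ - 5/(2*r) (v(r) = -(10/r + r/r)/4 = -(10/r + 1)/4 = -(1 + 10/r)/4 = -¼ - 5/(2*r))
x = 52/18249 (x = 1/(351 + (¼)*(-10 - 1*(-13))/(-13)) = 1/(351 + (¼)*(-1/13)*(-10 + 13)) = 1/(351 + (¼)*(-1/13)*3) = 1/(351 - 3/52) = 1/(18249/52) = 52/18249 ≈ 0.0028495)
S(d) = 1/39
x*S(√(T - 16)) = (52/18249)*(1/39) = 4/54747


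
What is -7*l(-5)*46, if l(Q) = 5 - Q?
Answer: -3220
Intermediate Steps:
-7*l(-5)*46 = -7*(5 - 1*(-5))*46 = -7*(5 + 5)*46 = -7*10*46 = -70*46 = -3220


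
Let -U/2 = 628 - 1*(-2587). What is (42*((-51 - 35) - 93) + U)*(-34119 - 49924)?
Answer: 1172231764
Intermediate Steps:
U = -6430 (U = -2*(628 - 1*(-2587)) = -2*(628 + 2587) = -2*3215 = -6430)
(42*((-51 - 35) - 93) + U)*(-34119 - 49924) = (42*((-51 - 35) - 93) - 6430)*(-34119 - 49924) = (42*(-86 - 93) - 6430)*(-84043) = (42*(-179) - 6430)*(-84043) = (-7518 - 6430)*(-84043) = -13948*(-84043) = 1172231764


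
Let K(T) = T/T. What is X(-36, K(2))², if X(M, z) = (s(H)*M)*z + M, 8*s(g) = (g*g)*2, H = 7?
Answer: 227529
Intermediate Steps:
s(g) = g²/4 (s(g) = ((g*g)*2)/8 = (g²*2)/8 = (2*g²)/8 = g²/4)
K(T) = 1
X(M, z) = M + 49*M*z/4 (X(M, z) = (((¼)*7²)*M)*z + M = (((¼)*49)*M)*z + M = (49*M/4)*z + M = 49*M*z/4 + M = M + 49*M*z/4)
X(-36, K(2))² = ((¼)*(-36)*(4 + 49*1))² = ((¼)*(-36)*(4 + 49))² = ((¼)*(-36)*53)² = (-477)² = 227529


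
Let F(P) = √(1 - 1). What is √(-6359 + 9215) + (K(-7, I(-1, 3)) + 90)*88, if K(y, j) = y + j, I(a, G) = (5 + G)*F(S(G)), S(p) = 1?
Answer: 7304 + 2*√714 ≈ 7357.4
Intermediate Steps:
F(P) = 0 (F(P) = √0 = 0)
I(a, G) = 0 (I(a, G) = (5 + G)*0 = 0)
K(y, j) = j + y
√(-6359 + 9215) + (K(-7, I(-1, 3)) + 90)*88 = √(-6359 + 9215) + ((0 - 7) + 90)*88 = √2856 + (-7 + 90)*88 = 2*√714 + 83*88 = 2*√714 + 7304 = 7304 + 2*√714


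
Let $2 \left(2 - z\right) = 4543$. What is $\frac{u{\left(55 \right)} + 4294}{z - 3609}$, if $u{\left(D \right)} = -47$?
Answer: $- \frac{8494}{11757} \approx -0.72246$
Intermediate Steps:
$z = - \frac{4539}{2}$ ($z = 2 - \frac{4543}{2} = - \frac{4539}{2} \approx -2269.5$)
$\frac{u{\left(55 \right)} + 4294}{z - 3609} = \frac{-47 + 4294}{- \frac{4539}{2} - 3609} = \frac{4247}{- \frac{11757}{2}} = 4247 \left(- \frac{2}{11757}\right) = - \frac{8494}{11757}$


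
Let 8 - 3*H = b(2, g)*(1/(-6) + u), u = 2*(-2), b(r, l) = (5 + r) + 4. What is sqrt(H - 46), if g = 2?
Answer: I*sqrt(1010)/6 ≈ 5.2968*I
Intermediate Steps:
b(r, l) = 9 + r
u = -4
H = 323/18 (H = 8/3 - (9 + 2)*(1/(-6) - 4)/3 = 8/3 - 11*(-1/6 - 4)/3 = 8/3 - 11*(-25)/(3*6) = 8/3 - 1/3*(-275/6) = 8/3 + 275/18 = 323/18 ≈ 17.944)
sqrt(H - 46) = sqrt(323/18 - 46) = sqrt(-505/18) = I*sqrt(1010)/6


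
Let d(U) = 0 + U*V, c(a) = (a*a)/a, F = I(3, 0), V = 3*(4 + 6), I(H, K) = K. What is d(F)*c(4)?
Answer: 0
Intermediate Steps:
V = 30 (V = 3*10 = 30)
F = 0
c(a) = a (c(a) = a²/a = a)
d(U) = 30*U (d(U) = 0 + U*30 = 0 + 30*U = 30*U)
d(F)*c(4) = (30*0)*4 = 0*4 = 0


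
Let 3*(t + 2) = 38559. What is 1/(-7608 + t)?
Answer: 1/5243 ≈ 0.00019073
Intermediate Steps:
t = 12851 (t = -2 + (⅓)*38559 = -2 + 12853 = 12851)
1/(-7608 + t) = 1/(-7608 + 12851) = 1/5243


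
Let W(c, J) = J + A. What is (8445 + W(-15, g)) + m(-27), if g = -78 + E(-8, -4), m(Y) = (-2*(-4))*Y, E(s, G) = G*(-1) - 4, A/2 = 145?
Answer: 8441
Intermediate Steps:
A = 290 (A = 2*145 = 290)
E(s, G) = -4 - G (E(s, G) = -G - 4 = -4 - G)
m(Y) = 8*Y
g = -78 (g = -78 + (-4 - 1*(-4)) = -78 + (-4 + 4) = -78 + 0 = -78)
W(c, J) = 290 + J (W(c, J) = J + 290 = 290 + J)
(8445 + W(-15, g)) + m(-27) = (8445 + (290 - 78)) + 8*(-27) = (8445 + 212) - 216 = 8657 - 216 = 8441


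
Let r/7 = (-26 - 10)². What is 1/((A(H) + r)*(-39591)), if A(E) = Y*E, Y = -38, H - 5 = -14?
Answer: -1/372709674 ≈ -2.6831e-9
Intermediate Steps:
H = -9 (H = 5 - 14 = -9)
r = 9072 (r = 7*(-26 - 10)² = 7*(-36)² = 7*1296 = 9072)
A(E) = -38*E
1/((A(H) + r)*(-39591)) = 1/((-38*(-9) + 9072)*(-39591)) = -1/39591/(342 + 9072) = -1/39591/9414 = (1/9414)*(-1/39591) = -1/372709674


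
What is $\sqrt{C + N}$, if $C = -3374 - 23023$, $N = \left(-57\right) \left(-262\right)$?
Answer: $i \sqrt{11463} \approx 107.07 i$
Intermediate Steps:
$N = 14934$
$C = -26397$
$\sqrt{C + N} = \sqrt{-26397 + 14934} = \sqrt{-11463} = i \sqrt{11463}$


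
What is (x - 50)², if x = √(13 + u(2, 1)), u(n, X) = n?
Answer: (50 - √15)² ≈ 2127.7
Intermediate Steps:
x = √15 (x = √(13 + 2) = √15 ≈ 3.8730)
(x - 50)² = (√15 - 50)² = (-50 + √15)²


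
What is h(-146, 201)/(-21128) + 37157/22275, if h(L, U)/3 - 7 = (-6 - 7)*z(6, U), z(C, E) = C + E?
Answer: 241102849/117656550 ≈ 2.0492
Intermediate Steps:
h(L, U) = -213 - 39*U (h(L, U) = 21 + 3*((-6 - 7)*(6 + U)) = 21 + 3*(-13*(6 + U)) = 21 + 3*(-78 - 13*U) = 21 + (-234 - 39*U) = -213 - 39*U)
h(-146, 201)/(-21128) + 37157/22275 = (-213 - 39*201)/(-21128) + 37157/22275 = (-213 - 7839)*(-1/21128) + 37157*(1/22275) = -8052*(-1/21128) + 37157/22275 = 2013/5282 + 37157/22275 = 241102849/117656550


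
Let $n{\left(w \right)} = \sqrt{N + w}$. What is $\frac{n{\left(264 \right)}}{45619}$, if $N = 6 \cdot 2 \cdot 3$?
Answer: $\frac{10 \sqrt{3}}{45619} \approx 0.00037968$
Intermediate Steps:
$N = 36$ ($N = 12 \cdot 3 = 36$)
$n{\left(w \right)} = \sqrt{36 + w}$
$\frac{n{\left(264 \right)}}{45619} = \frac{\sqrt{36 + 264}}{45619} = \sqrt{300} \cdot \frac{1}{45619} = 10 \sqrt{3} \cdot \frac{1}{45619} = \frac{10 \sqrt{3}}{45619}$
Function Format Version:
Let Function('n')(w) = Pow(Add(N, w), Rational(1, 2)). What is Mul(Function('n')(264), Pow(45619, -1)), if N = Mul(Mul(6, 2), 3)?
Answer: Mul(Rational(10, 45619), Pow(3, Rational(1, 2))) ≈ 0.00037968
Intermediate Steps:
N = 36 (N = Mul(12, 3) = 36)
Function('n')(w) = Pow(Add(36, w), Rational(1, 2))
Mul(Function('n')(264), Pow(45619, -1)) = Mul(Pow(Add(36, 264), Rational(1, 2)), Pow(45619, -1)) = Mul(Pow(300, Rational(1, 2)), Rational(1, 45619)) = Mul(Mul(10, Pow(3, Rational(1, 2))), Rational(1, 45619)) = Mul(Rational(10, 45619), Pow(3, Rational(1, 2)))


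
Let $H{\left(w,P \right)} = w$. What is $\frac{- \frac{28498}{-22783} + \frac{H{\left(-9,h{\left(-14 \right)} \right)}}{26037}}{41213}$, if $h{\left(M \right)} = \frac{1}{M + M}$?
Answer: $\frac{82421931}{2716399068647} \approx 3.0342 \cdot 10^{-5}$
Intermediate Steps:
$h{\left(M \right)} = \frac{1}{2 M}$
$\frac{- \frac{28498}{-22783} + \frac{H{\left(-9,h{\left(-14 \right)} \right)}}{26037}}{41213} = \frac{- \frac{28498}{-22783} - \frac{9}{26037}}{41213} = \left(\left(-28498\right) \left(- \frac{1}{22783}\right) - \frac{1}{2893}\right) \frac{1}{41213} = \left(\frac{28498}{22783} - \frac{1}{2893}\right) \frac{1}{41213} = \frac{82421931}{65911219} \cdot \frac{1}{41213} = \frac{82421931}{2716399068647}$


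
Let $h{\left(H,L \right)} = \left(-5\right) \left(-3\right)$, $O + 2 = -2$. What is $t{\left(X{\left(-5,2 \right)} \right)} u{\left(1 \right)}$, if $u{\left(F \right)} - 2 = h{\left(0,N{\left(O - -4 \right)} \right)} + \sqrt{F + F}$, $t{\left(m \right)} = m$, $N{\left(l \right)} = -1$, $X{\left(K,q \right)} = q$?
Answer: $34 + 2 \sqrt{2} \approx 36.828$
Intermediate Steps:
$O = -4$ ($O = -2 - 2 = -4$)
$h{\left(H,L \right)} = 15$
$u{\left(F \right)} = 17 + \sqrt{2} \sqrt{F}$ ($u{\left(F \right)} = 2 + \left(15 + \sqrt{F + F}\right) = 2 + \left(15 + \sqrt{2 F}\right) = 2 + \left(15 + \sqrt{2} \sqrt{F}\right) = 17 + \sqrt{2} \sqrt{F}$)
$t{\left(X{\left(-5,2 \right)} \right)} u{\left(1 \right)} = 2 \left(17 + \sqrt{2} \sqrt{1}\right) = 2 \left(17 + \sqrt{2} \cdot 1\right) = 2 \left(17 + \sqrt{2}\right) = 34 + 2 \sqrt{2}$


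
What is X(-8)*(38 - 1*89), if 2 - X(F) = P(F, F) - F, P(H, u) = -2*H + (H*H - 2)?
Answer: 4284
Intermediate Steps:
P(H, u) = -2 + H² - 2*H (P(H, u) = -2*H + (H² - 2) = -2*H + (-2 + H²) = -2 + H² - 2*H)
X(F) = 4 - F² + 3*F (X(F) = 2 - ((-2 + F² - 2*F) - F) = 2 - (-2 + F² - 3*F) = 2 + (2 - F² + 3*F) = 4 - F² + 3*F)
X(-8)*(38 - 1*89) = (4 - 1*(-8)² + 3*(-8))*(38 - 1*89) = (4 - 1*64 - 24)*(38 - 89) = (4 - 64 - 24)*(-51) = -84*(-51) = 4284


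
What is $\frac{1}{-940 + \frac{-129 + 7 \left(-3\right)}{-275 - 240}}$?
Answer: $- \frac{103}{96790} \approx -0.0010642$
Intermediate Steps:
$\frac{1}{-940 + \frac{-129 + 7 \left(-3\right)}{-275 - 240}} = \frac{1}{-940 + \frac{-129 - 21}{-275 - 240}} = \frac{1}{-940 - \frac{150}{-515}} = \frac{1}{-940 - - \frac{30}{103}} = \frac{1}{-940 + \frac{30}{103}} = \frac{1}{- \frac{96790}{103}} = - \frac{103}{96790}$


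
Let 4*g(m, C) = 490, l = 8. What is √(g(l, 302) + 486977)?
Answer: √1948398/2 ≈ 697.92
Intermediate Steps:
g(m, C) = 245/2 (g(m, C) = (¼)*490 = 245/2)
√(g(l, 302) + 486977) = √(245/2 + 486977) = √(974199/2) = √1948398/2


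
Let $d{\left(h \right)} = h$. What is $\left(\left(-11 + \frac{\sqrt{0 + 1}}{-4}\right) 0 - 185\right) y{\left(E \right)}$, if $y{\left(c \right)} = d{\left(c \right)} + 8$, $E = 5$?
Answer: $-2405$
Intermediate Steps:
$y{\left(c \right)} = 8 + c$ ($y{\left(c \right)} = c + 8 = 8 + c$)
$\left(\left(-11 + \frac{\sqrt{0 + 1}}{-4}\right) 0 - 185\right) y{\left(E \right)} = \left(\left(-11 + \frac{\sqrt{0 + 1}}{-4}\right) 0 - 185\right) \left(8 + 5\right) = \left(\left(-11 + \sqrt{1} \left(- \frac{1}{4}\right)\right) 0 - 185\right) 13 = \left(\left(-11 + 1 \left(- \frac{1}{4}\right)\right) 0 - 185\right) 13 = \left(\left(-11 - \frac{1}{4}\right) 0 - 185\right) 13 = \left(\left(- \frac{45}{4}\right) 0 - 185\right) 13 = \left(0 - 185\right) 13 = \left(-185\right) 13 = -2405$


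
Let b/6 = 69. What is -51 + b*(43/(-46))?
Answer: -438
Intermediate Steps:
b = 414 (b = 6*69 = 414)
-51 + b*(43/(-46)) = -51 + 414*(43/(-46)) = -51 + 414*(43*(-1/46)) = -51 + 414*(-43/46) = -51 - 387 = -438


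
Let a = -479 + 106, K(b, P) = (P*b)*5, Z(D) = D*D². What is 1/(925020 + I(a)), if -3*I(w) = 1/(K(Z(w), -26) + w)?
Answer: 20239094511/18721567204565219 ≈ 1.0811e-6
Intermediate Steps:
Z(D) = D³
K(b, P) = 5*P*b
a = -373
I(w) = -1/(3*(w - 130*w³)) (I(w) = -1/(3*(5*(-26)*w³ + w)) = -1/(3*(-130*w³ + w)) = -1/(3*(w - 130*w³)))
1/(925020 + I(a)) = 1/(925020 + 1/(-3*(-373) + 390*(-373)³)) = 1/(925020 + 1/(1119 + 390*(-51895117))) = 1/(925020 + 1/(1119 - 20239095630)) = 1/(925020 + 1/(-20239094511)) = 1/(925020 - 1/20239094511) = 1/(18721567204565219/20239094511) = 20239094511/18721567204565219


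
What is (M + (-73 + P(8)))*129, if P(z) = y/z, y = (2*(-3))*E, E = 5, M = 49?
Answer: -14319/4 ≈ -3579.8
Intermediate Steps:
y = -30 (y = (2*(-3))*5 = -6*5 = -30)
P(z) = -30/z
(M + (-73 + P(8)))*129 = (49 + (-73 - 30/8))*129 = (49 + (-73 - 30*1/8))*129 = (49 + (-73 - 15/4))*129 = (49 - 307/4)*129 = -111/4*129 = -14319/4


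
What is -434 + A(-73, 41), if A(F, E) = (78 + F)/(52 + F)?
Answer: -9119/21 ≈ -434.24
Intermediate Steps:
A(F, E) = (78 + F)/(52 + F)
-434 + A(-73, 41) = -434 + (78 - 73)/(52 - 73) = -434 + 5/(-21) = -434 - 1/21*5 = -434 - 5/21 = -9119/21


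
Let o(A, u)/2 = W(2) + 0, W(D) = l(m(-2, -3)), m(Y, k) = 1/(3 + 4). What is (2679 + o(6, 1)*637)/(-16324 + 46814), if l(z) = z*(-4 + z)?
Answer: 1977/30490 ≈ 0.064841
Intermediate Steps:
m(Y, k) = ⅐ (m(Y, k) = 1/7 = ⅐)
W(D) = -27/49 (W(D) = (-4 + ⅐)/7 = (⅐)*(-27/7) = -27/49)
o(A, u) = -54/49 (o(A, u) = 2*(-27/49 + 0) = 2*(-27/49) = -54/49)
(2679 + o(6, 1)*637)/(-16324 + 46814) = (2679 - 54/49*637)/(-16324 + 46814) = (2679 - 702)/30490 = 1977*(1/30490) = 1977/30490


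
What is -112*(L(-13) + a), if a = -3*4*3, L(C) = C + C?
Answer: 6944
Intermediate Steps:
L(C) = 2*C
a = -36 (a = -12*3 = -36)
-112*(L(-13) + a) = -112*(2*(-13) - 36) = -112*(-26 - 36) = -112*(-62) = 6944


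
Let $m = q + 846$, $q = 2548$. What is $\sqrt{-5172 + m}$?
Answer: $i \sqrt{1778} \approx 42.166 i$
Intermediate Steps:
$m = 3394$ ($m = 2548 + 846 = 3394$)
$\sqrt{-5172 + m} = \sqrt{-5172 + 3394} = \sqrt{-1778} = i \sqrt{1778}$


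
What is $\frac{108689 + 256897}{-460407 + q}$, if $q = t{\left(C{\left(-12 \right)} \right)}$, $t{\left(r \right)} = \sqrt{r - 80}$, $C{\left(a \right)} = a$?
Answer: $- \frac{168318353502}{211974605741} - \frac{731172 i \sqrt{23}}{211974605741} \approx -0.79405 - 1.6542 \cdot 10^{-5} i$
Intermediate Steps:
$t{\left(r \right)} = \sqrt{-80 + r}$
$q = 2 i \sqrt{23}$ ($q = \sqrt{-80 - 12} = \sqrt{-92} = 2 i \sqrt{23} \approx 9.5917 i$)
$\frac{108689 + 256897}{-460407 + q} = \frac{108689 + 256897}{-460407 + 2 i \sqrt{23}} = \frac{365586}{-460407 + 2 i \sqrt{23}}$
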